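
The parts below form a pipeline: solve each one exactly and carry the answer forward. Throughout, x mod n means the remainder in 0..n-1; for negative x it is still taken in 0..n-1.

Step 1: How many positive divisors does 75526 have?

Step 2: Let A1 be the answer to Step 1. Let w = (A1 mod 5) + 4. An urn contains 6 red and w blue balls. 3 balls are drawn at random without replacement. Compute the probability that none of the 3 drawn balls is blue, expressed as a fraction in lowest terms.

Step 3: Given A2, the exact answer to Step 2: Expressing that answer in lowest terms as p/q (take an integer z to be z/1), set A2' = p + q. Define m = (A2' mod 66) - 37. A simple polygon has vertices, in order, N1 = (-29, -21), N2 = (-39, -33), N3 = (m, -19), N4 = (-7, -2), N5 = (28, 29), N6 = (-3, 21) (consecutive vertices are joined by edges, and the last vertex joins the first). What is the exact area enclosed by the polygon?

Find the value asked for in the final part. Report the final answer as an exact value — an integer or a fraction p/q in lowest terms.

725

Step 1: 75526 = 2 * 11 * 3433; number of divisors = (1+1) * (1+1) * (1+1) = 8; answer 8
Step 2: A1 = 8; w = 7; total draws C(13,3) = 286; favorable C(6,3) = 20; P = 10/143; answer 10/143
Step 3: A2 = 10/143; threaded value p + q = 153; m = -16; cross terms: (-29*-33 - -39*-21)=138, (-39*-19 - -16*-33)=213, (-16*-2 - -7*-19)=-101, (-7*29 - 28*-2)=-147, (28*21 - -3*29)=675, (-3*-21 - -29*21)=672; twice the area = |1450| = 1450; area = 725; answer 725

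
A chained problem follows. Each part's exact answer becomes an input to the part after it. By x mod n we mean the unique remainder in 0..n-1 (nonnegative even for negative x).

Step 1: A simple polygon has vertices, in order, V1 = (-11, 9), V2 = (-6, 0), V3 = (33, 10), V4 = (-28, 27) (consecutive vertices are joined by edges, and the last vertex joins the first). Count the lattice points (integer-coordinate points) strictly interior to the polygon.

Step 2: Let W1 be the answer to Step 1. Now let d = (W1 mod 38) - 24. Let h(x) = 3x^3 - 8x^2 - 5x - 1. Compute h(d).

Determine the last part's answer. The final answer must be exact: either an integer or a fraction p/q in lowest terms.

Step 1: cross terms: (-11*0 - -6*9)=54, (-6*10 - 33*0)=-60, (33*27 - -28*10)=1171, (-28*9 - -11*27)=45; twice the area = |1210| = 1210; area = 605; boundary points = 1 + 1 + 1 + 1 = 4; strictly interior points = area - boundary/2 + 1 = 604; answer 604
Step 2: W1 = 604; d = 10; 3*(10)^3 - 8*(10)^2 - 5*(10)^1 - 1 = (3000) + (-800) + (-50) + (-1) = 2149; answer 2149

2149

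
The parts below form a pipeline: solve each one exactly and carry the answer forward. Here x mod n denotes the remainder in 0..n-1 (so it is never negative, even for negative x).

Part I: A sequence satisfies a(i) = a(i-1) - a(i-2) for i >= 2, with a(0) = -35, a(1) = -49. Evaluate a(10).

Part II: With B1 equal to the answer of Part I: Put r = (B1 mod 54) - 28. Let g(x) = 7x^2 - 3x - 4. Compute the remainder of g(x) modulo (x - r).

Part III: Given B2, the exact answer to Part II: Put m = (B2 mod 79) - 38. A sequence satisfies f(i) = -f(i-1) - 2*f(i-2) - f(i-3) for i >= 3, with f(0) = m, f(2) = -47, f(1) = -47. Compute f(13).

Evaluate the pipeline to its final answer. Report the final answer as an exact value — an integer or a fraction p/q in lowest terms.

Part I: a(2) = 1*(-49) - 1*(-35) = -14; iterating: a(2)=-14, a(3)=35, a(4)=49, a(5)=14, a(6)=-35, a(7)=-49, a(8)=-14, a(9)=35, a(10)=49; answer 49
Part II: B1 = 49; r = 21; remainder = value at the root: 7*(21)^2 - 3*(21)^1 - 4 = (3087) + (-63) + (-4) = 3020; answer 3020
Part III: B2 = 3020; m = -20; f(3) = -1*(-47) - 2*(-47) - 1*(-20) = 161; iterating: f(3)=161, f(4)=-20, f(5)=-255, f(6)=134, f(7)=396, f(8)=-409, f(9)=-517, f(10)=939, f(11)=504, f(12)=-1865, f(13)=-82; answer -82

-82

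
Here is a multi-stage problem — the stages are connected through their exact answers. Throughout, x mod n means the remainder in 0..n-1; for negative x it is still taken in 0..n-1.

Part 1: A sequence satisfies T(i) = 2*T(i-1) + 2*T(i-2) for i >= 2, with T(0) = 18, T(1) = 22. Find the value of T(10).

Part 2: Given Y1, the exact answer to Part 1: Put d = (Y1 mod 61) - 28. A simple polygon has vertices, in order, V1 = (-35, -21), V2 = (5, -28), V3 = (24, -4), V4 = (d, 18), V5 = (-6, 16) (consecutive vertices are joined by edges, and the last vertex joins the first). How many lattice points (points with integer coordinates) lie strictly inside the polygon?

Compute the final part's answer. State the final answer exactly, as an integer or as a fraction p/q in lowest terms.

Part 1: T(2) = 2*(22) + 2*(18) = 80; iterating: T(2)=80, T(3)=204, T(4)=568, T(5)=1544, T(6)=4224, T(7)=11536, T(8)=31520, T(9)=86112, T(10)=235264; answer 235264
Part 2: Y1 = 235264; d = 20; cross terms: (-35*-28 - 5*-21)=1085, (5*-4 - 24*-28)=652, (24*18 - 20*-4)=512, (20*16 - -6*18)=428, (-6*-21 - -35*16)=686; twice the area = |3363| = 3363; area = 3363/2; boundary points = 1 + 1 + 2 + 2 + 1 = 7; strictly interior points = area - boundary/2 + 1 = 1679; answer 1679

1679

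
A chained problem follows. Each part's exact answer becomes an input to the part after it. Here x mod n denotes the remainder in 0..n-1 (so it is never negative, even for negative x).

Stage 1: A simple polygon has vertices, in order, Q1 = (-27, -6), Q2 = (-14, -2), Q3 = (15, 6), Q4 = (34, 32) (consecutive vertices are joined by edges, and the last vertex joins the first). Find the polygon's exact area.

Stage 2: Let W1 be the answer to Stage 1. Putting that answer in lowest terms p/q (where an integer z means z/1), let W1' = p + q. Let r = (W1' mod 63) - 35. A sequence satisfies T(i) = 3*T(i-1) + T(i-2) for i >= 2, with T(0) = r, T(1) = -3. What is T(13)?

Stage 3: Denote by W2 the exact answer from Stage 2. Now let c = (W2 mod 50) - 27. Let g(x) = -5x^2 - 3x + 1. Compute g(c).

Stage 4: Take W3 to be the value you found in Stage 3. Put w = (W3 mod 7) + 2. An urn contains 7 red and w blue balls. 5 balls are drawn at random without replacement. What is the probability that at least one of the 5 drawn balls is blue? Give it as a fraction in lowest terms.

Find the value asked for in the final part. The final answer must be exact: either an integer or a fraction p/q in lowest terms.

5/6

Stage 1: cross terms: (-27*-2 - -14*-6)=-30, (-14*6 - 15*-2)=-54, (15*32 - 34*6)=276, (34*-6 - -27*32)=660; twice the area = |852| = 852; area = 426; answer 426
Stage 2: W1 = 426; threaded value p + q = 427; r = 14; T(2) = 3*(-3) + 1*(14) = 5; iterating: T(2)=5, T(3)=12, T(4)=41, T(5)=135, T(6)=446, T(7)=1473, T(8)=4865, T(9)=16068, T(10)=53069, T(11)=175275, T(12)=578894, T(13)=1911957; answer 1911957
Stage 3: W2 = 1911957; c = -20; -5*(-20)^2 - 3*(-20)^1 + 1 = (-2000) + (60) + (1) = -1939; answer -1939
Stage 4: W3 = -1939; w = 2; total draws C(9,5) = 126; complement C(7,5) = 21; favorable 126 - 21 = 105; P = 5/6; answer 5/6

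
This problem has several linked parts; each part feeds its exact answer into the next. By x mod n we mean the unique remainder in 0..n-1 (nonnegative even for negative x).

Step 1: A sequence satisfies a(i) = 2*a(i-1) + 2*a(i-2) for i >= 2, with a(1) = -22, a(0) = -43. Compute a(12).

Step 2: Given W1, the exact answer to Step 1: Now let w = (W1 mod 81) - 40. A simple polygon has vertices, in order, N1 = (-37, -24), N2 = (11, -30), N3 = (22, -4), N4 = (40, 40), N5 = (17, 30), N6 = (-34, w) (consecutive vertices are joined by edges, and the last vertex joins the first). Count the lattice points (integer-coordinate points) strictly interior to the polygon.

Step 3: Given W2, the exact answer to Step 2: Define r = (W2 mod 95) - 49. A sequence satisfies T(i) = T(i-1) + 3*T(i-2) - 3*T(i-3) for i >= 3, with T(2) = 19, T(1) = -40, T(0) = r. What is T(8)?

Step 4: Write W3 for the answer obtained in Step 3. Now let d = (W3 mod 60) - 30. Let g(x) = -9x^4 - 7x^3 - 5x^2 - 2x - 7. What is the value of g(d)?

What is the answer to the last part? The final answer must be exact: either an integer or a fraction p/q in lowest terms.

-5689551

Step 1: a(2) = 2*(-22) + 2*(-43) = -130; iterating: a(2)=-130, a(3)=-304, a(4)=-868, a(5)=-2344, a(6)=-6424, a(7)=-17536, a(8)=-47920, a(9)=-130912, a(10)=-357664, a(11)=-977152, a(12)=-2669632; answer -2669632
Step 2: W1 = -2669632; w = 7; cross terms: (-37*-30 - 11*-24)=1374, (11*-4 - 22*-30)=616, (22*40 - 40*-4)=1040, (40*30 - 17*40)=520, (17*7 - -34*30)=1139, (-34*-24 - -37*7)=1075; twice the area = |5764| = 5764; area = 2882; boundary points = 6 + 1 + 2 + 1 + 1 + 1 = 12; strictly interior points = area - boundary/2 + 1 = 2877; answer 2877
Step 3: W2 = 2877; r = -22; T(3) = 1*(19) + 3*(-40) - 3*(-22) = -35; iterating: T(3)=-35, T(4)=142, T(5)=-20, T(6)=511, T(7)=25, T(8)=1618; answer 1618
Step 4: W3 = 1618; d = 28; -9*(28)^4 - 7*(28)^3 - 5*(28)^2 - 2*(28)^1 - 7 = (-5531904) + (-153664) + (-3920) + (-56) + (-7) = -5689551; answer -5689551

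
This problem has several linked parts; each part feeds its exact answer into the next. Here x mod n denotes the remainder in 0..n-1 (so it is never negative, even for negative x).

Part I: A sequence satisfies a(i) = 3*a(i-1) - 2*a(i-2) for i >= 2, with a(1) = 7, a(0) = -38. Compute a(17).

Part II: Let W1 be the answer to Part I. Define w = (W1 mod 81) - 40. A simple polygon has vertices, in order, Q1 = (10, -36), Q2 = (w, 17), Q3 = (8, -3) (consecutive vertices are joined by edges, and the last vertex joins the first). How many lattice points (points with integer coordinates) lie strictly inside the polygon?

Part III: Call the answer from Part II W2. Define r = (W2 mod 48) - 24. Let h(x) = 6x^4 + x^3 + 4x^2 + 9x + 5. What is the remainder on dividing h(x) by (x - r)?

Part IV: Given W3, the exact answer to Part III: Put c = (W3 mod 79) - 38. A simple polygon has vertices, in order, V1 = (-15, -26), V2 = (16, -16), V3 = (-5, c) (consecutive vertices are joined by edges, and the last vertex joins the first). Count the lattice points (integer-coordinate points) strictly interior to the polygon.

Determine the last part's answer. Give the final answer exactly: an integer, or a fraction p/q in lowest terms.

Part I: a(2) = 3*(7) - 2*(-38) = 97; iterating: a(2)=97, a(3)=277, a(4)=637, a(5)=1357, a(6)=2797, a(7)=5677, a(8)=11437, a(9)=22957, a(10)=45997, a(11)=92077, a(12)=184237, a(13)=368557, a(14)=737197, a(15)=1474477, a(16)=2949037, a(17)=5898157; answer 5898157
Part II: W1 = 5898157; w = 21; cross terms: (10*17 - 21*-36)=926, (21*-3 - 8*17)=-199, (8*-36 - 10*-3)=-258; twice the area = |469| = 469; area = 469/2; boundary points = 1 + 1 + 1 = 3; strictly interior points = area - boundary/2 + 1 = 234; answer 234
Part III: W2 = 234; r = 18; remainder = value at the root: 6*(18)^4 + 1*(18)^3 + 4*(18)^2 + 9*(18)^1 + 5 = (629856) + (5832) + (1296) + (162) + (5) = 637151; answer 637151
Part IV: W3 = 637151; c = -22; cross terms: (-15*-16 - 16*-26)=656, (16*-22 - -5*-16)=-432, (-5*-26 - -15*-22)=-200; twice the area = |24| = 24; area = 12; boundary points = 1 + 3 + 2 = 6; strictly interior points = area - boundary/2 + 1 = 10; answer 10

10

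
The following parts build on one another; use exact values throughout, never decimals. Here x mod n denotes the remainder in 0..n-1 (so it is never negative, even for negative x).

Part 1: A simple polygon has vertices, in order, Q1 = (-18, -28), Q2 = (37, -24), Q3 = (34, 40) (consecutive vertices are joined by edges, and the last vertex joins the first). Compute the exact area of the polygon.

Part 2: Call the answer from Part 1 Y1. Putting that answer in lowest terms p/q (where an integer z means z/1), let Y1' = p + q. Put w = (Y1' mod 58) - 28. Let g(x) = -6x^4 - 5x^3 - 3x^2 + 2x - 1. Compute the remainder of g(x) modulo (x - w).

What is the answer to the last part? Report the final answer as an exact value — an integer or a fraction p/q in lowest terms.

Part 1: cross terms: (-18*-24 - 37*-28)=1468, (37*40 - 34*-24)=2296, (34*-28 - -18*40)=-232; twice the area = |3532| = 3532; area = 1766; answer 1766
Part 2: Y1 = 1766; threaded value p + q = 1767; w = -1; remainder = value at the root: -6*(-1)^4 - 5*(-1)^3 - 3*(-1)^2 + 2*(-1)^1 - 1 = (-6) + (5) + (-3) + (-2) + (-1) = -7; answer -7

-7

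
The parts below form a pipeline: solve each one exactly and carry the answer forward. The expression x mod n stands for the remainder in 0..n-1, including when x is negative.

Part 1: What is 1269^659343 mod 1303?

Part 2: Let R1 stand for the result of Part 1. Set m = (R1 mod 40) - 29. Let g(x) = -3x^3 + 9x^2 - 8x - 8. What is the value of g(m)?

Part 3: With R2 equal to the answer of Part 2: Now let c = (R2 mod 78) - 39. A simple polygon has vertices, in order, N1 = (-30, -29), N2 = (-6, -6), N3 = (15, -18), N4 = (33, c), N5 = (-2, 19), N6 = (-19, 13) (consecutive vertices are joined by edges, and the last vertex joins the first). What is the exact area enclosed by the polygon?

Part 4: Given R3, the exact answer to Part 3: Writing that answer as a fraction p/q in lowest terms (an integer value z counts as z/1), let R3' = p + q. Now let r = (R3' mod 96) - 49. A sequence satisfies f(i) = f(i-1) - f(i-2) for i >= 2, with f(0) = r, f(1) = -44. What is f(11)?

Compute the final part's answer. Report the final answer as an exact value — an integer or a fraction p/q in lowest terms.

Part 1: squarings mod 1303: 1269^1=1269, 1269^2=1156, 1269^4=761, 1269^8=589, 1269^16=323, 1269^32=89, 1269^64=103, 1269^128=185, 1269^256=347, 1269^512=533, 1269^1024=35, 1269^2048=1225, 1269^4096=872, 1269^8192=735, 1269^16384=783, 1269^32768=679, 1269^65536=1082, 1269^131072=630, 1269^262144=788, 1269^524288=716; 1269^659343 = 1269^1 * 1269^2 * 1269^4 * 1269^8 * 1269^128 * 1269^256 * 1269^512 * 1269^1024 * 1269^2048 * 1269^131072 * 1269^524288 = 299 (mod 1303); answer 299
Part 2: R1 = 299; m = -10; -3*(-10)^3 + 9*(-10)^2 - 8*(-10)^1 - 8 = (3000) + (900) + (80) + (-8) = 3972; answer 3972
Part 3: R2 = 3972; c = 33; cross terms: (-30*-6 - -6*-29)=6, (-6*-18 - 15*-6)=198, (15*33 - 33*-18)=1089, (33*19 - -2*33)=693, (-2*13 - -19*19)=335, (-19*-29 - -30*13)=941; twice the area = |3262| = 3262; area = 1631; answer 1631
Part 4: R3 = 1631; threaded value p + q = 1632; r = -49; f(2) = 1*(-44) - 1*(-49) = 5; iterating: f(2)=5, f(3)=49, f(4)=44, f(5)=-5, f(6)=-49, f(7)=-44, f(8)=5, f(9)=49, f(10)=44, f(11)=-5; answer -5

-5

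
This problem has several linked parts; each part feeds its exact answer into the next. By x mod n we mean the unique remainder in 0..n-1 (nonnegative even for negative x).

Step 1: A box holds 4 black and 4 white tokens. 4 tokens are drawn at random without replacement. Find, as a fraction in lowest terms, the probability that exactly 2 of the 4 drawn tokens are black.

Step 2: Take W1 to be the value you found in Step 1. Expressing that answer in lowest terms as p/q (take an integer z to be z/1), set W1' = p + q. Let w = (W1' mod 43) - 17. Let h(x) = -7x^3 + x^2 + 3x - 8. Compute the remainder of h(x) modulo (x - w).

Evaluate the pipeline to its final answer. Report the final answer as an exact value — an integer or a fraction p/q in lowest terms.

2421

Step 1: total draws C(8,4) = 70; favorable C(4,2)*C(4,2) = 36; P = 18/35; answer 18/35
Step 2: W1 = 18/35; threaded value p + q = 53; w = -7; remainder = value at the root: -7*(-7)^3 + 1*(-7)^2 + 3*(-7)^1 - 8 = (2401) + (49) + (-21) + (-8) = 2421; answer 2421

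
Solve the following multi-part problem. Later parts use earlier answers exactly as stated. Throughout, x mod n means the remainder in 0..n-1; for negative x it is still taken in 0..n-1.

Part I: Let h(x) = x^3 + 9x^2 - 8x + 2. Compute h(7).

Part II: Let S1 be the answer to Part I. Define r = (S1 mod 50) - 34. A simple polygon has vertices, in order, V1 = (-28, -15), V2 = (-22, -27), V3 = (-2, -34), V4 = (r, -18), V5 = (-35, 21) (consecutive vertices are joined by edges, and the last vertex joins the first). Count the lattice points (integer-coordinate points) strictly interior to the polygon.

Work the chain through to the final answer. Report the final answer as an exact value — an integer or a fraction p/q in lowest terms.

705

Part I: 1*(7)^3 + 9*(7)^2 - 8*(7)^1 + 2 = (343) + (441) + (-56) + (2) = 730; answer 730
Part II: S1 = 730; r = -4; cross terms: (-28*-27 - -22*-15)=426, (-22*-34 - -2*-27)=694, (-2*-18 - -4*-34)=-100, (-4*21 - -35*-18)=-714, (-35*-15 - -28*21)=1113; twice the area = |1419| = 1419; area = 1419/2; boundary points = 6 + 1 + 2 + 1 + 1 = 11; strictly interior points = area - boundary/2 + 1 = 705; answer 705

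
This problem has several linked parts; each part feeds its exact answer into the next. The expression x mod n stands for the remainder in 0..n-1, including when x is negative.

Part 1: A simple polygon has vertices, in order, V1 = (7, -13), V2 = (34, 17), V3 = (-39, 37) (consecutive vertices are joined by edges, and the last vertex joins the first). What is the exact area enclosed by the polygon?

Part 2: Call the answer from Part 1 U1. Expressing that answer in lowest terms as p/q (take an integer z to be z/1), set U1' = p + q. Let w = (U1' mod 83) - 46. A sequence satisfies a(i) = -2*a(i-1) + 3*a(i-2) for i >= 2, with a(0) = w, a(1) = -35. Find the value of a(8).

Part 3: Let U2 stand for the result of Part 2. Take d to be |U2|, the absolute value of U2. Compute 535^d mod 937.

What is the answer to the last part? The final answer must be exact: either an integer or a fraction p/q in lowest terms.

Part 1: cross terms: (7*17 - 34*-13)=561, (34*37 - -39*17)=1921, (-39*-13 - 7*37)=248; twice the area = |2730| = 2730; area = 1365; answer 1365
Part 2: U1 = 1365; threaded value p + q = 1366; w = -8; a(2) = -2*(-35) + 3*(-8) = 46; iterating: a(2)=46, a(3)=-197, a(4)=532, a(5)=-1655, a(6)=4906, a(7)=-14777, a(8)=44272; answer 44272
Part 3: U2 = 44272; d = 44272; squarings mod 937: 535^1=535, 535^2=440, 535^4=578, 535^8=512, 535^16=721, 535^32=743, 535^64=156, 535^128=911, 535^256=676, 535^512=657, 535^1024=629, 535^2048=227, 535^4096=931, 535^8192=36, 535^16384=359, 535^32768=512; 535^44272 = 535^16 * 535^32 * 535^64 * 535^128 * 535^1024 * 535^2048 * 535^8192 * 535^32768 = 227 (mod 937); answer 227

227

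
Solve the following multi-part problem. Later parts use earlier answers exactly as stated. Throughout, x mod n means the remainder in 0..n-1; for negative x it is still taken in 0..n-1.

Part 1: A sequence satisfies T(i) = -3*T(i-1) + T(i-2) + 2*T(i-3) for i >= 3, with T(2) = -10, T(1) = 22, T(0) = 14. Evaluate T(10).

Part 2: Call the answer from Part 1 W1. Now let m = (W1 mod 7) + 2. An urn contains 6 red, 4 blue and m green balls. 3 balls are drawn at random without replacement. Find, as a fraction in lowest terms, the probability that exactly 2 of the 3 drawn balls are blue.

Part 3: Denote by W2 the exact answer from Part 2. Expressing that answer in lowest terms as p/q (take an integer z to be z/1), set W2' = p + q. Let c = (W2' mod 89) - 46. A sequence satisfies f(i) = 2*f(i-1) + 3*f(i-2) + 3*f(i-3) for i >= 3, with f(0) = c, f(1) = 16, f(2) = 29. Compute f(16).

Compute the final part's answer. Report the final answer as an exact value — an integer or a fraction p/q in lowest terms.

Part 1: T(3) = -3*(-10) + 1*(22) + 2*(14) = 80; iterating: T(3)=80, T(4)=-206, T(5)=678, T(6)=-2080, T(7)=6506, T(8)=-20242, T(9)=63072, T(10)=-196446; answer -196446
Part 2: W1 = -196446; m = 4; total draws C(14,3) = 364; favorable C(4,2)*C(10,1) = 60; P = 15/91; answer 15/91
Part 3: W2 = 15/91; threaded value p + q = 106; c = -29; f(3) = 2*(29) + 3*(16) + 3*(-29) = 19; iterating: f(3)=19, f(4)=173, f(5)=490, f(6)=1556, f(7)=5101, f(8)=16340, f(9)=52651, f(10)=169625, f(11)=546223, f(12)=1759274, f(13)=5666092, f(14)=18248675, f(15)=58773448, f(16)=189291197; answer 189291197

189291197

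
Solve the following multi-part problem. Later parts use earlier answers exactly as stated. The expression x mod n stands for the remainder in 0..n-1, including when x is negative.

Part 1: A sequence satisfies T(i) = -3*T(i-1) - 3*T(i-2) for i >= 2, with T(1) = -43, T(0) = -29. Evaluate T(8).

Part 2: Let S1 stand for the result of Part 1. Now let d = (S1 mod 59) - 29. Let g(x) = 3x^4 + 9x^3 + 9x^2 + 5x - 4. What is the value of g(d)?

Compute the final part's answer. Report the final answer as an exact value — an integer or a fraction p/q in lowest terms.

411496

Part 1: T(2) = -3*(-43) - 3*(-29) = 216; iterating: T(2)=216, T(3)=-519, T(4)=909, T(5)=-1170, T(6)=783, T(7)=1161, T(8)=-5832; answer -5832
Part 2: S1 = -5832; d = -20; 3*(-20)^4 + 9*(-20)^3 + 9*(-20)^2 + 5*(-20)^1 - 4 = (480000) + (-72000) + (3600) + (-100) + (-4) = 411496; answer 411496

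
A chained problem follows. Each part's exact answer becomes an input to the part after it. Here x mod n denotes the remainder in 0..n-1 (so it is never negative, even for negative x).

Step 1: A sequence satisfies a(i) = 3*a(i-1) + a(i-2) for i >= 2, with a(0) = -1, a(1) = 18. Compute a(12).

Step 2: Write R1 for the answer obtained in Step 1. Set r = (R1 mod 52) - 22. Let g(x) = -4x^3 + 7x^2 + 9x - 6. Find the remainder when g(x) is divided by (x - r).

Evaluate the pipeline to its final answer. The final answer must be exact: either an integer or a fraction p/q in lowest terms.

Step 1: a(2) = 3*(18) + 1*(-1) = 53; iterating: a(2)=53, a(3)=177, a(4)=584, a(5)=1929, a(6)=6371, a(7)=21042, a(8)=69497, a(9)=229533, a(10)=758096, a(11)=2503821, a(12)=8269559; answer 8269559
Step 2: R1 = 8269559; r = 29; remainder = value at the root: -4*(29)^3 + 7*(29)^2 + 9*(29)^1 - 6 = (-97556) + (5887) + (261) + (-6) = -91414; answer -91414

-91414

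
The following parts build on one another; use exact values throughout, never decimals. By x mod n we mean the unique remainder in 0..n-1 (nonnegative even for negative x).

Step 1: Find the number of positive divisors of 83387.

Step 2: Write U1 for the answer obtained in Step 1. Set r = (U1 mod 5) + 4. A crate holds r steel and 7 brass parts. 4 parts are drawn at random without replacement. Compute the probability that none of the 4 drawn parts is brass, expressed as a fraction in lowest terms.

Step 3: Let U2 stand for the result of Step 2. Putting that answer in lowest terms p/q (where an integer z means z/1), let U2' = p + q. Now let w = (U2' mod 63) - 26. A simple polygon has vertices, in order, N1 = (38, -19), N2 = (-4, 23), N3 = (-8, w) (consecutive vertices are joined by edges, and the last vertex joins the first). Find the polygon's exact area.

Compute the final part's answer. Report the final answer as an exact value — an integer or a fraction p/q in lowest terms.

252

Step 1: 83387 = 61 * 1367; number of divisors = (1+1) * (1+1) = 4; answer 4
Step 2: U1 = 4; r = 8; total draws C(15,4) = 1365; favorable C(8,4) = 70; P = 2/39; answer 2/39
Step 3: U2 = 2/39; threaded value p + q = 41; w = 15; cross terms: (38*23 - -4*-19)=798, (-4*15 - -8*23)=124, (-8*-19 - 38*15)=-418; twice the area = |504| = 504; area = 252; answer 252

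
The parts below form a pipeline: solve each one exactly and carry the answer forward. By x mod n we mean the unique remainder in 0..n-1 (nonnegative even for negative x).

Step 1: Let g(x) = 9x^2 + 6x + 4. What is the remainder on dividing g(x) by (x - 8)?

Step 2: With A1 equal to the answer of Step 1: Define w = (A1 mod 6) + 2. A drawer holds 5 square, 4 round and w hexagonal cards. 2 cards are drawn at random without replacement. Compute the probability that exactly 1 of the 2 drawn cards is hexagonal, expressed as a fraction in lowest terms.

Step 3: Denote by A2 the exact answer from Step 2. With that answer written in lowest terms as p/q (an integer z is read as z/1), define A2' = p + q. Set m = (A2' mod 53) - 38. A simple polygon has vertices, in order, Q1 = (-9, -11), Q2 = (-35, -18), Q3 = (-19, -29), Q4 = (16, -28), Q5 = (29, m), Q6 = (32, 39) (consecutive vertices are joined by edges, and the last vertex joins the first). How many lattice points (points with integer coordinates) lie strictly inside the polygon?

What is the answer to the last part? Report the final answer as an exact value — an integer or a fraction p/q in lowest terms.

Step 1: remainder = value at the root: 9*(8)^2 + 6*(8)^1 + 4 = (576) + (48) + (4) = 628; answer 628
Step 2: A1 = 628; w = 6; total draws C(15,2) = 105; favorable C(6,1)*C(9,1) = 54; P = 18/35; answer 18/35
Step 3: A2 = 18/35; threaded value p + q = 53; m = -38; cross terms: (-9*-18 - -35*-11)=-223, (-35*-29 - -19*-18)=673, (-19*-28 - 16*-29)=996, (16*-38 - 29*-28)=204, (29*39 - 32*-38)=2347, (32*-11 - -9*39)=-1; twice the area = |3996| = 3996; area = 1998; boundary points = 1 + 1 + 1 + 1 + 1 + 1 = 6; strictly interior points = area - boundary/2 + 1 = 1996; answer 1996

1996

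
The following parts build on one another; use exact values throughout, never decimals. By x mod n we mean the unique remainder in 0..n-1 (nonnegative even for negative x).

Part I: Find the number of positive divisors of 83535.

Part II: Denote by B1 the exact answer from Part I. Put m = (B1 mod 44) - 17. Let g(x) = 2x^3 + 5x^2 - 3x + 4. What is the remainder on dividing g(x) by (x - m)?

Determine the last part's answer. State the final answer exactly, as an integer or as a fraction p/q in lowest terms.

Part I: 83535 = 3 * 5 * 5569; number of divisors = (1+1) * (1+1) * (1+1) = 8; answer 8
Part II: B1 = 8; m = -9; remainder = value at the root: 2*(-9)^3 + 5*(-9)^2 - 3*(-9)^1 + 4 = (-1458) + (405) + (27) + (4) = -1022; answer -1022

-1022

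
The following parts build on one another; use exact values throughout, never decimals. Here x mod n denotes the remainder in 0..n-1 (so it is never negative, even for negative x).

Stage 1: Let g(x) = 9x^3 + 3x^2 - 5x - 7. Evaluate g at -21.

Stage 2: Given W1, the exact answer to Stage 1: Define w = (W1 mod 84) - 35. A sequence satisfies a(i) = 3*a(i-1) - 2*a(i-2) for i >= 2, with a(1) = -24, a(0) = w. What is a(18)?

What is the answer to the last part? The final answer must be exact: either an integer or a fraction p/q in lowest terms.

Stage 1: 9*(-21)^3 + 3*(-21)^2 - 5*(-21)^1 - 7 = (-83349) + (1323) + (105) + (-7) = -81928; answer -81928
Stage 2: W1 = -81928; w = 21; a(2) = 3*(-24) - 2*(21) = -114; iterating: a(2)=-114, a(3)=-294, a(4)=-654, a(5)=-1374, a(6)=-2814, a(7)=-5694, a(8)=-11454, a(9)=-22974, a(10)=-46014, a(11)=-92094, a(12)=-184254, a(13)=-368574, a(14)=-737214, a(15)=-1474494, a(16)=-2949054, a(17)=-5898174, a(18)=-11796414; answer -11796414

-11796414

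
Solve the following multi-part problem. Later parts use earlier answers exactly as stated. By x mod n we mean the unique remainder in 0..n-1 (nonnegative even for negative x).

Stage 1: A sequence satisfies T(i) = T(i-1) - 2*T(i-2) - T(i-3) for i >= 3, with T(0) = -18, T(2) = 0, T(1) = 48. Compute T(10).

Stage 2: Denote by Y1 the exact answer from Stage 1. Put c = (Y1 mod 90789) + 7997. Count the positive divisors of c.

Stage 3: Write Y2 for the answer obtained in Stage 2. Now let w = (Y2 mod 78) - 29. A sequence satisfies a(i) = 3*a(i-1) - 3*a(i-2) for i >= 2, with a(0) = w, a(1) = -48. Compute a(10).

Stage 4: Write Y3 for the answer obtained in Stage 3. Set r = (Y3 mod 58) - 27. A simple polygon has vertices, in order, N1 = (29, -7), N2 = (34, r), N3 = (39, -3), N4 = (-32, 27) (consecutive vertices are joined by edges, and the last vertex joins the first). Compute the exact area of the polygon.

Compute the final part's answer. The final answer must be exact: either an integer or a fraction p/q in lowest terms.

Stage 1: T(3) = 1*(0) - 2*(48) - 1*(-18) = -78; iterating: T(3)=-78, T(4)=-126, T(5)=30, T(6)=360, T(7)=426, T(8)=-324, T(9)=-1536, T(10)=-1314; answer -1314
Stage 2: Y1 = -1314; c = 97472; 97472 = 2^6 * 1523; number of divisors = (6+1) * (1+1) = 14; answer 14
Stage 3: Y2 = 14; w = -15; a(2) = 3*(-48) - 3*(-15) = -99; iterating: a(2)=-99, a(3)=-153, a(4)=-162, a(5)=-27, a(6)=405, a(7)=1296, a(8)=2673, a(9)=4131, a(10)=4374; answer 4374
Stage 4: Y3 = 4374; r = -3; cross terms: (29*-3 - 34*-7)=151, (34*-3 - 39*-3)=15, (39*27 - -32*-3)=957, (-32*-7 - 29*27)=-559; twice the area = |564| = 564; area = 282; answer 282

282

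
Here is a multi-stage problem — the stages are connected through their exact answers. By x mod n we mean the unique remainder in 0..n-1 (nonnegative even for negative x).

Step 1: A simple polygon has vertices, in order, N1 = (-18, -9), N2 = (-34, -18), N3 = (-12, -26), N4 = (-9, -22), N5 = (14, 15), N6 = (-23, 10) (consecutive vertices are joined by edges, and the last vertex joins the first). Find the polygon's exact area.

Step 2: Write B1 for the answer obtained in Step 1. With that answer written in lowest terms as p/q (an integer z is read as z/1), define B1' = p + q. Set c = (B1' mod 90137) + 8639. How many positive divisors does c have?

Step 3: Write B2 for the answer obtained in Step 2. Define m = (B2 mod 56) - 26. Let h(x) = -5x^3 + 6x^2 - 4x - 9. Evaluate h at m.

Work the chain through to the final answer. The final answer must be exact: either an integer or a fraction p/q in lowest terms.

31167

Step 1: cross terms: (-18*-18 - -34*-9)=18, (-34*-26 - -12*-18)=668, (-12*-22 - -9*-26)=30, (-9*15 - 14*-22)=173, (14*10 - -23*15)=485, (-23*-9 - -18*10)=387; twice the area = |1761| = 1761; area = 1761/2; answer 1761/2
Step 2: B1 = 1761/2; threaded value p + q = 1763; c = 10402; 10402 = 2 * 7 * 743; number of divisors = (1+1) * (1+1) * (1+1) = 8; answer 8
Step 3: B2 = 8; m = -18; -5*(-18)^3 + 6*(-18)^2 - 4*(-18)^1 - 9 = (29160) + (1944) + (72) + (-9) = 31167; answer 31167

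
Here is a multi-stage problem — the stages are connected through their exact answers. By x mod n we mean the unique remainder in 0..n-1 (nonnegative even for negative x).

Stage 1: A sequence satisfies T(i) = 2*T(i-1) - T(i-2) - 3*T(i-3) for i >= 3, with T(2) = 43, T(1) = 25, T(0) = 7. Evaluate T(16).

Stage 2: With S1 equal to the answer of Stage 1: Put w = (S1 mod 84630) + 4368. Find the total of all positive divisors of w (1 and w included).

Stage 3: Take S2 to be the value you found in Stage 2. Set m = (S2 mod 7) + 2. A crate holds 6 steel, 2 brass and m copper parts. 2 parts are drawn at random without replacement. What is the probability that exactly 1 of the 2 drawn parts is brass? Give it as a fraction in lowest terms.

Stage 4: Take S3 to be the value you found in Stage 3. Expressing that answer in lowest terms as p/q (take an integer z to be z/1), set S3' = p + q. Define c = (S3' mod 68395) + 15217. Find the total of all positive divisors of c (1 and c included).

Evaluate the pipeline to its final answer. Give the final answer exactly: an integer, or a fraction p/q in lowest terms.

Stage 1: T(3) = 2*(43) - 1*(25) - 3*(7) = 40; iterating: T(3)=40, T(4)=-38, T(5)=-245, T(6)=-572, T(7)=-785, T(8)=-263, T(9)=1975, T(10)=6568, T(11)=11950, T(12)=11407, T(13)=-8840, T(14)=-64937, T(15)=-155255, T(16)=-219053; answer -219053
Stage 2: S1 = -219053; w = 39205; 39205 = 5 * 7841; sigma = (1 + 5) * (1 + 7841) = 6 * 7842 = 47052; answer 47052
Stage 3: S2 = 47052; m = 7; total draws C(15,2) = 105; favorable C(2,1)*C(13,1) = 26; P = 26/105; answer 26/105
Stage 4: S3 = 26/105; threaded value p + q = 131; c = 15348; 15348 = 2^2 * 3 * 1279; sigma = (1 + 2 + 4) * (1 + 3) * (1 + 1279) = 7 * 4 * 1280 = 35840; answer 35840

35840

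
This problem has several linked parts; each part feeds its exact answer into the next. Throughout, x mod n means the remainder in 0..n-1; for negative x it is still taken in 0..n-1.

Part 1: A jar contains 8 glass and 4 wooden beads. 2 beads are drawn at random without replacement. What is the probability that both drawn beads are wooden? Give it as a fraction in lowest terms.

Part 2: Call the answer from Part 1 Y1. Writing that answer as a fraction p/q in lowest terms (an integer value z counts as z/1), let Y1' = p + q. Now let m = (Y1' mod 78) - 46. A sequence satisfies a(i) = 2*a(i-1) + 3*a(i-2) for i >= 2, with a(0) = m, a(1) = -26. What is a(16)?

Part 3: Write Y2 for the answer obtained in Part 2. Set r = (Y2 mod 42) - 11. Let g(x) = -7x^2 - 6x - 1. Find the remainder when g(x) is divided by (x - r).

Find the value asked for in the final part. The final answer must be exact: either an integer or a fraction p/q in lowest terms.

Part 1: total draws C(12,2) = 66; favorable C(4,2) = 6; P = 1/11; answer 1/11
Part 2: Y1 = 1/11; threaded value p + q = 12; m = -34; a(2) = 2*(-26) + 3*(-34) = -154; iterating: a(2)=-154, a(3)=-386, a(4)=-1234, a(5)=-3626, a(6)=-10954, a(7)=-32786, a(8)=-98434, a(9)=-295226, a(10)=-885754, a(11)=-2657186, a(12)=-7971634, a(13)=-23914826, a(14)=-71744554, a(15)=-215233586, a(16)=-645700834; answer -645700834
Part 3: Y2 = -645700834; r = 15; remainder = value at the root: -7*(15)^2 - 6*(15)^1 - 1 = (-1575) + (-90) + (-1) = -1666; answer -1666

-1666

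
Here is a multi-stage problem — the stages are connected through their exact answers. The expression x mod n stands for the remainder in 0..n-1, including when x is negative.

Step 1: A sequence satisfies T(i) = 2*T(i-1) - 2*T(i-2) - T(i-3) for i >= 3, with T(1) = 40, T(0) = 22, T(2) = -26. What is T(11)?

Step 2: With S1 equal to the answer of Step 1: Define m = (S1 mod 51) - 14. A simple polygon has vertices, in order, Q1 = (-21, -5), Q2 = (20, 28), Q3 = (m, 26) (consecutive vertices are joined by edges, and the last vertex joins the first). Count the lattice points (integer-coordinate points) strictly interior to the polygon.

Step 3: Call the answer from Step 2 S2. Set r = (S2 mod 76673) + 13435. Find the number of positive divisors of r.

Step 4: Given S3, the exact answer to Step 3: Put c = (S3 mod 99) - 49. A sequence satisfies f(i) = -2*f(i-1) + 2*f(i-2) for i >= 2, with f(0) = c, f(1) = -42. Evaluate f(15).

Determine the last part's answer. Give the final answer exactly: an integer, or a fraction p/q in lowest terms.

-42010112

Step 1: T(3) = 2*(-26) - 2*(40) - 1*(22) = -154; iterating: T(3)=-154, T(4)=-296, T(5)=-258, T(6)=230, T(7)=1272, T(8)=2342, T(9)=1910, T(10)=-2136, T(11)=-10434; answer -10434
Step 2: S1 = -10434; m = 7; cross terms: (-21*28 - 20*-5)=-488, (20*26 - 7*28)=324, (7*-5 - -21*26)=511; twice the area = |347| = 347; area = 347/2; boundary points = 1 + 1 + 1 = 3; strictly interior points = area - boundary/2 + 1 = 173; answer 173
Step 3: S2 = 173; r = 13608; 13608 = 2^3 * 3^5 * 7; number of divisors = (3+1) * (5+1) * (1+1) = 48; answer 48
Step 4: S3 = 48; c = -1; f(2) = -2*(-42) + 2*(-1) = 82; iterating: f(2)=82, f(3)=-248, f(4)=660, f(5)=-1816, f(6)=4952, f(7)=-13536, f(8)=36976, f(9)=-101024, f(10)=276000, f(11)=-754048, f(12)=2060096, f(13)=-5628288, f(14)=15376768, f(15)=-42010112; answer -42010112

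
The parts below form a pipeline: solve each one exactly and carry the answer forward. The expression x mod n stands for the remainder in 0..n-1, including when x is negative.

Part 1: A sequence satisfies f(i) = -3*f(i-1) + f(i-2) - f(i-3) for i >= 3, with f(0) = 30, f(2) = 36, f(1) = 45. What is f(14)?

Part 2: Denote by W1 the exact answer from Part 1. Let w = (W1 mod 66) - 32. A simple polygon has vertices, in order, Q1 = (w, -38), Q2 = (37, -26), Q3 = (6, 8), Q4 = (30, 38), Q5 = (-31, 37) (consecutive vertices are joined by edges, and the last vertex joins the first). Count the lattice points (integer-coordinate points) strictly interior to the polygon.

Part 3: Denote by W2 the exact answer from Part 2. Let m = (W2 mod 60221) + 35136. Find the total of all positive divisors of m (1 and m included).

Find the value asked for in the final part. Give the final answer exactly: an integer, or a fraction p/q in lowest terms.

46560

Part 1: f(3) = -3*(36) + 1*(45) - 1*(30) = -93; iterating: f(3)=-93, f(4)=270, f(5)=-939, f(6)=3180, f(7)=-10749, f(8)=36366, f(9)=-123027, f(10)=416196, f(11)=-1407981, f(12)=4763166, f(13)=-16113675, f(14)=54512172; answer 54512172
Part 2: W1 = 54512172; w = -32; cross terms: (-32*-26 - 37*-38)=2238, (37*8 - 6*-26)=452, (6*38 - 30*8)=-12, (30*37 - -31*38)=2288, (-31*-38 - -32*37)=2362; twice the area = |7328| = 7328; area = 3664; boundary points = 3 + 1 + 6 + 1 + 1 = 12; strictly interior points = area - boundary/2 + 1 = 3659; answer 3659
Part 3: W2 = 3659; m = 38795; 38795 = 5 * 7759; sigma = (1 + 5) * (1 + 7759) = 6 * 7760 = 46560; answer 46560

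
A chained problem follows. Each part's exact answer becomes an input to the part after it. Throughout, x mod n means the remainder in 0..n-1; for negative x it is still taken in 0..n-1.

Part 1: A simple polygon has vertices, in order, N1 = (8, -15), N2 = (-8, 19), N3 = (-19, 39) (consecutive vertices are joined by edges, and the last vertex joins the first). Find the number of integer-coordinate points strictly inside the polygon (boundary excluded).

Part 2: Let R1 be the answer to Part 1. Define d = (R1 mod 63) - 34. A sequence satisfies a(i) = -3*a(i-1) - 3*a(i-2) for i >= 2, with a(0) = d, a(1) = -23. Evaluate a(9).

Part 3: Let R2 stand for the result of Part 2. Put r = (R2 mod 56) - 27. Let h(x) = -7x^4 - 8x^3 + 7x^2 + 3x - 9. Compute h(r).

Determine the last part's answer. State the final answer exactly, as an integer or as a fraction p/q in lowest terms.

Part 1: cross terms: (8*19 - -8*-15)=32, (-8*39 - -19*19)=49, (-19*-15 - 8*39)=-27; twice the area = |54| = 54; area = 27; boundary points = 2 + 1 + 27 = 30; strictly interior points = area - boundary/2 + 1 = 13; answer 13
Part 2: R1 = 13; d = -21; a(2) = -3*(-23) - 3*(-21) = 132; iterating: a(2)=132, a(3)=-327, a(4)=585, a(5)=-774, a(6)=567, a(7)=621, a(8)=-3564, a(9)=8829; answer 8829
Part 3: R2 = 8829; r = 10; -7*(10)^4 - 8*(10)^3 + 7*(10)^2 + 3*(10)^1 - 9 = (-70000) + (-8000) + (700) + (30) + (-9) = -77279; answer -77279

-77279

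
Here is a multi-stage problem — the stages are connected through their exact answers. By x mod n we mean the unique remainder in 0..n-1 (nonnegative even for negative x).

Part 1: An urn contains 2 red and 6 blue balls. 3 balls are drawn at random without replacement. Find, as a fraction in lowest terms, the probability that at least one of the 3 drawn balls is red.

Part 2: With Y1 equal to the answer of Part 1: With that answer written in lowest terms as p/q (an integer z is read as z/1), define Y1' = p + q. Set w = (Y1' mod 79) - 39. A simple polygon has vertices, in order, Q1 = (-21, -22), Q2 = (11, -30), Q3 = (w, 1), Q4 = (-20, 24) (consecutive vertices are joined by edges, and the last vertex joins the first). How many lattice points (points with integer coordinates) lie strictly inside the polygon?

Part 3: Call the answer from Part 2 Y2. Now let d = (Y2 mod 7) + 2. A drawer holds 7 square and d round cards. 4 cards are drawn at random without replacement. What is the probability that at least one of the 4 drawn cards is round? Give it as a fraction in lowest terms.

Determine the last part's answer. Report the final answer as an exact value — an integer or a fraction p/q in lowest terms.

136/143

Part 1: total draws C(8,3) = 56; complement C(6,3) = 20; favorable 56 - 20 = 36; P = 9/14; answer 9/14
Part 2: Y1 = 9/14; threaded value p + q = 23; w = -16; cross terms: (-21*-30 - 11*-22)=872, (11*1 - -16*-30)=-469, (-16*24 - -20*1)=-364, (-20*-22 - -21*24)=944; twice the area = |983| = 983; area = 983/2; boundary points = 8 + 1 + 1 + 1 = 11; strictly interior points = area - boundary/2 + 1 = 487; answer 487
Part 3: Y2 = 487; d = 6; total draws C(13,4) = 715; complement C(7,4) = 35; favorable 715 - 35 = 680; P = 136/143; answer 136/143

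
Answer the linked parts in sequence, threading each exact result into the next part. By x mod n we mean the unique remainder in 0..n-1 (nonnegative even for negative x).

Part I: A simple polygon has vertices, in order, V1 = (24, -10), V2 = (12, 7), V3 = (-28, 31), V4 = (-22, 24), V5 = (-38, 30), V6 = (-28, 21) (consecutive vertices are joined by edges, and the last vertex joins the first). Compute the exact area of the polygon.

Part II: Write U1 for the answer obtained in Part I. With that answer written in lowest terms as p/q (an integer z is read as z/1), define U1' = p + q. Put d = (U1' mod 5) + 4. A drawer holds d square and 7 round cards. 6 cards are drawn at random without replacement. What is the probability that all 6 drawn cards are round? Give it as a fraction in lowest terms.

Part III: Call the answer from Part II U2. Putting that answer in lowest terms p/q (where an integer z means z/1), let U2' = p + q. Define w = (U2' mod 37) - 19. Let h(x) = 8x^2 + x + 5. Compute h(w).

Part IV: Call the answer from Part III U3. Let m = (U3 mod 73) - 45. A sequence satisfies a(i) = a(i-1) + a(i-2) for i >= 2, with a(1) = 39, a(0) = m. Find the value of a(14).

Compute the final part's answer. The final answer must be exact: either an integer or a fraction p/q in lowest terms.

20062

Part I: cross terms: (24*7 - 12*-10)=288, (12*31 - -28*7)=568, (-28*24 - -22*31)=10, (-22*30 - -38*24)=252, (-38*21 - -28*30)=42, (-28*-10 - 24*21)=-224; twice the area = |936| = 936; area = 468; answer 468
Part II: U1 = 468; threaded value p + q = 469; d = 8; total draws C(15,6) = 5005; favorable C(7,6) = 7; P = 1/715; answer 1/715
Part III: U2 = 1/715; threaded value p + q = 716; w = -6; 8*(-6)^2 + 1*(-6)^1 + 5 = (288) + (-6) + (5) = 287; answer 287
Part IV: U3 = 287; m = 23; a(2) = 1*(39) + 1*(23) = 62; iterating: a(2)=62, a(3)=101, a(4)=163, a(5)=264, a(6)=427, a(7)=691, a(8)=1118, a(9)=1809, a(10)=2927, a(11)=4736, a(12)=7663, a(13)=12399, a(14)=20062; answer 20062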